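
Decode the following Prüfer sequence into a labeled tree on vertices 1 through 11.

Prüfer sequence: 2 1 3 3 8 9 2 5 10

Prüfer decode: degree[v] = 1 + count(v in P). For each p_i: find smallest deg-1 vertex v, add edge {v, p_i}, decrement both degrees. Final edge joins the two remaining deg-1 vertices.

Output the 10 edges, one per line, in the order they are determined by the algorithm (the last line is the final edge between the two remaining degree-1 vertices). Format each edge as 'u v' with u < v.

Initial degrees: {1:2, 2:3, 3:3, 4:1, 5:2, 6:1, 7:1, 8:2, 9:2, 10:2, 11:1}
Step 1: smallest deg-1 vertex = 4, p_1 = 2. Add edge {2,4}. Now deg[4]=0, deg[2]=2.
Step 2: smallest deg-1 vertex = 6, p_2 = 1. Add edge {1,6}. Now deg[6]=0, deg[1]=1.
Step 3: smallest deg-1 vertex = 1, p_3 = 3. Add edge {1,3}. Now deg[1]=0, deg[3]=2.
Step 4: smallest deg-1 vertex = 7, p_4 = 3. Add edge {3,7}. Now deg[7]=0, deg[3]=1.
Step 5: smallest deg-1 vertex = 3, p_5 = 8. Add edge {3,8}. Now deg[3]=0, deg[8]=1.
Step 6: smallest deg-1 vertex = 8, p_6 = 9. Add edge {8,9}. Now deg[8]=0, deg[9]=1.
Step 7: smallest deg-1 vertex = 9, p_7 = 2. Add edge {2,9}. Now deg[9]=0, deg[2]=1.
Step 8: smallest deg-1 vertex = 2, p_8 = 5. Add edge {2,5}. Now deg[2]=0, deg[5]=1.
Step 9: smallest deg-1 vertex = 5, p_9 = 10. Add edge {5,10}. Now deg[5]=0, deg[10]=1.
Final: two remaining deg-1 vertices are 10, 11. Add edge {10,11}.

Answer: 2 4
1 6
1 3
3 7
3 8
8 9
2 9
2 5
5 10
10 11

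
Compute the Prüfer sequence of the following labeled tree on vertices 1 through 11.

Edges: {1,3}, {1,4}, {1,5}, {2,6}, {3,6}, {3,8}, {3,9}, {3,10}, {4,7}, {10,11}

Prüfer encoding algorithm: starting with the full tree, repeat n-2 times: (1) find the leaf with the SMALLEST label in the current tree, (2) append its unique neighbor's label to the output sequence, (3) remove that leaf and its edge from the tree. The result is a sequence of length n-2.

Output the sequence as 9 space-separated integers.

Answer: 6 1 3 4 1 3 3 3 10

Derivation:
Step 1: leaves = {2,5,7,8,9,11}. Remove smallest leaf 2, emit neighbor 6.
Step 2: leaves = {5,6,7,8,9,11}. Remove smallest leaf 5, emit neighbor 1.
Step 3: leaves = {6,7,8,9,11}. Remove smallest leaf 6, emit neighbor 3.
Step 4: leaves = {7,8,9,11}. Remove smallest leaf 7, emit neighbor 4.
Step 5: leaves = {4,8,9,11}. Remove smallest leaf 4, emit neighbor 1.
Step 6: leaves = {1,8,9,11}. Remove smallest leaf 1, emit neighbor 3.
Step 7: leaves = {8,9,11}. Remove smallest leaf 8, emit neighbor 3.
Step 8: leaves = {9,11}. Remove smallest leaf 9, emit neighbor 3.
Step 9: leaves = {3,11}. Remove smallest leaf 3, emit neighbor 10.
Done: 2 vertices remain (10, 11). Sequence = [6 1 3 4 1 3 3 3 10]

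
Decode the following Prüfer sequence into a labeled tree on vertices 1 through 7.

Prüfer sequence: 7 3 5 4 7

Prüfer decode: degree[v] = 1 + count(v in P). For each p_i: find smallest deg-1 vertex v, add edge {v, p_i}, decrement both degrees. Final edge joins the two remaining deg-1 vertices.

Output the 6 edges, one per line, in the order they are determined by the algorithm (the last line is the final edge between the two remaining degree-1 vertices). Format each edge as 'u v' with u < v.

Answer: 1 7
2 3
3 5
4 5
4 7
6 7

Derivation:
Initial degrees: {1:1, 2:1, 3:2, 4:2, 5:2, 6:1, 7:3}
Step 1: smallest deg-1 vertex = 1, p_1 = 7. Add edge {1,7}. Now deg[1]=0, deg[7]=2.
Step 2: smallest deg-1 vertex = 2, p_2 = 3. Add edge {2,3}. Now deg[2]=0, deg[3]=1.
Step 3: smallest deg-1 vertex = 3, p_3 = 5. Add edge {3,5}. Now deg[3]=0, deg[5]=1.
Step 4: smallest deg-1 vertex = 5, p_4 = 4. Add edge {4,5}. Now deg[5]=0, deg[4]=1.
Step 5: smallest deg-1 vertex = 4, p_5 = 7. Add edge {4,7}. Now deg[4]=0, deg[7]=1.
Final: two remaining deg-1 vertices are 6, 7. Add edge {6,7}.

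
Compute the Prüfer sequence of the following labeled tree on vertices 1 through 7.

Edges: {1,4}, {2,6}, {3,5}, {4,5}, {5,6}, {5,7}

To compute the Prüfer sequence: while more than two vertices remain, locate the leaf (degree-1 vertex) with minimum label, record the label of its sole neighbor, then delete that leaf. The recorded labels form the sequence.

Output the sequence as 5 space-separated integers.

Step 1: leaves = {1,2,3,7}. Remove smallest leaf 1, emit neighbor 4.
Step 2: leaves = {2,3,4,7}. Remove smallest leaf 2, emit neighbor 6.
Step 3: leaves = {3,4,6,7}. Remove smallest leaf 3, emit neighbor 5.
Step 4: leaves = {4,6,7}. Remove smallest leaf 4, emit neighbor 5.
Step 5: leaves = {6,7}. Remove smallest leaf 6, emit neighbor 5.
Done: 2 vertices remain (5, 7). Sequence = [4 6 5 5 5]

Answer: 4 6 5 5 5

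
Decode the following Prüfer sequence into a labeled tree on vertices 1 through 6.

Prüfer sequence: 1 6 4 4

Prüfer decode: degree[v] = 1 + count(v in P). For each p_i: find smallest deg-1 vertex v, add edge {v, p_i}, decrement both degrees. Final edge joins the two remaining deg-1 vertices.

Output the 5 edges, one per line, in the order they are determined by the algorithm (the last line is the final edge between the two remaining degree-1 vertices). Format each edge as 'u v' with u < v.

Initial degrees: {1:2, 2:1, 3:1, 4:3, 5:1, 6:2}
Step 1: smallest deg-1 vertex = 2, p_1 = 1. Add edge {1,2}. Now deg[2]=0, deg[1]=1.
Step 2: smallest deg-1 vertex = 1, p_2 = 6. Add edge {1,6}. Now deg[1]=0, deg[6]=1.
Step 3: smallest deg-1 vertex = 3, p_3 = 4. Add edge {3,4}. Now deg[3]=0, deg[4]=2.
Step 4: smallest deg-1 vertex = 5, p_4 = 4. Add edge {4,5}. Now deg[5]=0, deg[4]=1.
Final: two remaining deg-1 vertices are 4, 6. Add edge {4,6}.

Answer: 1 2
1 6
3 4
4 5
4 6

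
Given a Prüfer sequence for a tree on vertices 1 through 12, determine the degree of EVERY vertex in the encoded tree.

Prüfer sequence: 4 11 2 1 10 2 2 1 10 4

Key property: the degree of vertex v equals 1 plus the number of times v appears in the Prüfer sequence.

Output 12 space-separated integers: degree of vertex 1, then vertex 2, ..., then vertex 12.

p_1 = 4: count[4] becomes 1
p_2 = 11: count[11] becomes 1
p_3 = 2: count[2] becomes 1
p_4 = 1: count[1] becomes 1
p_5 = 10: count[10] becomes 1
p_6 = 2: count[2] becomes 2
p_7 = 2: count[2] becomes 3
p_8 = 1: count[1] becomes 2
p_9 = 10: count[10] becomes 2
p_10 = 4: count[4] becomes 2
Degrees (1 + count): deg[1]=1+2=3, deg[2]=1+3=4, deg[3]=1+0=1, deg[4]=1+2=3, deg[5]=1+0=1, deg[6]=1+0=1, deg[7]=1+0=1, deg[8]=1+0=1, deg[9]=1+0=1, deg[10]=1+2=3, deg[11]=1+1=2, deg[12]=1+0=1

Answer: 3 4 1 3 1 1 1 1 1 3 2 1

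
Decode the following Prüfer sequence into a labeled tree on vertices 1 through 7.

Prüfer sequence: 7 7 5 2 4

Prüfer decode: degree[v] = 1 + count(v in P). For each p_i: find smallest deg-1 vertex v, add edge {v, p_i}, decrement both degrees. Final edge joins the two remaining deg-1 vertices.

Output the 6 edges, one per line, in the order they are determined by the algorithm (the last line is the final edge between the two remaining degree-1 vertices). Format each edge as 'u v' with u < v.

Answer: 1 7
3 7
5 6
2 5
2 4
4 7

Derivation:
Initial degrees: {1:1, 2:2, 3:1, 4:2, 5:2, 6:1, 7:3}
Step 1: smallest deg-1 vertex = 1, p_1 = 7. Add edge {1,7}. Now deg[1]=0, deg[7]=2.
Step 2: smallest deg-1 vertex = 3, p_2 = 7. Add edge {3,7}. Now deg[3]=0, deg[7]=1.
Step 3: smallest deg-1 vertex = 6, p_3 = 5. Add edge {5,6}. Now deg[6]=0, deg[5]=1.
Step 4: smallest deg-1 vertex = 5, p_4 = 2. Add edge {2,5}. Now deg[5]=0, deg[2]=1.
Step 5: smallest deg-1 vertex = 2, p_5 = 4. Add edge {2,4}. Now deg[2]=0, deg[4]=1.
Final: two remaining deg-1 vertices are 4, 7. Add edge {4,7}.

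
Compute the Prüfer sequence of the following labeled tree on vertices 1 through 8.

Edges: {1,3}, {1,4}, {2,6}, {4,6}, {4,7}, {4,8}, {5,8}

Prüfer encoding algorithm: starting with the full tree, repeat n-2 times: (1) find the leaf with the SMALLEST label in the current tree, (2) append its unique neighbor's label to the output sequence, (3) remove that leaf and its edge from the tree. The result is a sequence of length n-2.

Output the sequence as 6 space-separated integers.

Answer: 6 1 4 8 4 4

Derivation:
Step 1: leaves = {2,3,5,7}. Remove smallest leaf 2, emit neighbor 6.
Step 2: leaves = {3,5,6,7}. Remove smallest leaf 3, emit neighbor 1.
Step 3: leaves = {1,5,6,7}. Remove smallest leaf 1, emit neighbor 4.
Step 4: leaves = {5,6,7}. Remove smallest leaf 5, emit neighbor 8.
Step 5: leaves = {6,7,8}. Remove smallest leaf 6, emit neighbor 4.
Step 6: leaves = {7,8}. Remove smallest leaf 7, emit neighbor 4.
Done: 2 vertices remain (4, 8). Sequence = [6 1 4 8 4 4]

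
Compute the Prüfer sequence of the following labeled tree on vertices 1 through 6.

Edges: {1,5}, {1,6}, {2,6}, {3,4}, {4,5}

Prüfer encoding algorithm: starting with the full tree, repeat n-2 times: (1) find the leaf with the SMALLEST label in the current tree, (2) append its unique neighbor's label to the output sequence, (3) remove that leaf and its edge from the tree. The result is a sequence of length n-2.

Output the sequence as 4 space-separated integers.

Step 1: leaves = {2,3}. Remove smallest leaf 2, emit neighbor 6.
Step 2: leaves = {3,6}. Remove smallest leaf 3, emit neighbor 4.
Step 3: leaves = {4,6}. Remove smallest leaf 4, emit neighbor 5.
Step 4: leaves = {5,6}. Remove smallest leaf 5, emit neighbor 1.
Done: 2 vertices remain (1, 6). Sequence = [6 4 5 1]

Answer: 6 4 5 1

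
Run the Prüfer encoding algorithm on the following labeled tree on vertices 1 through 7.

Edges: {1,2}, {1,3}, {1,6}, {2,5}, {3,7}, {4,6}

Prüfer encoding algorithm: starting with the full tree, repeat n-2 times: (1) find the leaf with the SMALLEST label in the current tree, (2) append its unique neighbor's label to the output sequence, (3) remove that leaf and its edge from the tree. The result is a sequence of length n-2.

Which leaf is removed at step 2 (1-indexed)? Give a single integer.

Step 1: current leaves = {4,5,7}. Remove leaf 4 (neighbor: 6).
Step 2: current leaves = {5,6,7}. Remove leaf 5 (neighbor: 2).

Answer: 5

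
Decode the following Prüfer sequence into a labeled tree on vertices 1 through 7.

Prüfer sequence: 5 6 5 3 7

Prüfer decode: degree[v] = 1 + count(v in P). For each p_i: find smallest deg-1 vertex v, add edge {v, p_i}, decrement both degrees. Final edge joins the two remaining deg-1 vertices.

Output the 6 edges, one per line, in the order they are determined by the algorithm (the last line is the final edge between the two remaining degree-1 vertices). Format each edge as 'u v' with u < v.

Answer: 1 5
2 6
4 5
3 5
3 7
6 7

Derivation:
Initial degrees: {1:1, 2:1, 3:2, 4:1, 5:3, 6:2, 7:2}
Step 1: smallest deg-1 vertex = 1, p_1 = 5. Add edge {1,5}. Now deg[1]=0, deg[5]=2.
Step 2: smallest deg-1 vertex = 2, p_2 = 6. Add edge {2,6}. Now deg[2]=0, deg[6]=1.
Step 3: smallest deg-1 vertex = 4, p_3 = 5. Add edge {4,5}. Now deg[4]=0, deg[5]=1.
Step 4: smallest deg-1 vertex = 5, p_4 = 3. Add edge {3,5}. Now deg[5]=0, deg[3]=1.
Step 5: smallest deg-1 vertex = 3, p_5 = 7. Add edge {3,7}. Now deg[3]=0, deg[7]=1.
Final: two remaining deg-1 vertices are 6, 7. Add edge {6,7}.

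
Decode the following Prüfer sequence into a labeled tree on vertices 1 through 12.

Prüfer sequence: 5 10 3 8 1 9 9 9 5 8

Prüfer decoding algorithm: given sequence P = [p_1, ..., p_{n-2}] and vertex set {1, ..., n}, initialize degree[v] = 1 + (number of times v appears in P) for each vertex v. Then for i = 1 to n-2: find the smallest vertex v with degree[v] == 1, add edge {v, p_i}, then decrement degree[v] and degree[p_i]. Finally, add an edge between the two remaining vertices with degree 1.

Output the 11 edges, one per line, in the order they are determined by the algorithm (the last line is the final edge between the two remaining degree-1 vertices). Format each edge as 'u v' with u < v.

Answer: 2 5
4 10
3 6
3 8
1 7
1 9
9 10
9 11
5 9
5 8
8 12

Derivation:
Initial degrees: {1:2, 2:1, 3:2, 4:1, 5:3, 6:1, 7:1, 8:3, 9:4, 10:2, 11:1, 12:1}
Step 1: smallest deg-1 vertex = 2, p_1 = 5. Add edge {2,5}. Now deg[2]=0, deg[5]=2.
Step 2: smallest deg-1 vertex = 4, p_2 = 10. Add edge {4,10}. Now deg[4]=0, deg[10]=1.
Step 3: smallest deg-1 vertex = 6, p_3 = 3. Add edge {3,6}. Now deg[6]=0, deg[3]=1.
Step 4: smallest deg-1 vertex = 3, p_4 = 8. Add edge {3,8}. Now deg[3]=0, deg[8]=2.
Step 5: smallest deg-1 vertex = 7, p_5 = 1. Add edge {1,7}. Now deg[7]=0, deg[1]=1.
Step 6: smallest deg-1 vertex = 1, p_6 = 9. Add edge {1,9}. Now deg[1]=0, deg[9]=3.
Step 7: smallest deg-1 vertex = 10, p_7 = 9. Add edge {9,10}. Now deg[10]=0, deg[9]=2.
Step 8: smallest deg-1 vertex = 11, p_8 = 9. Add edge {9,11}. Now deg[11]=0, deg[9]=1.
Step 9: smallest deg-1 vertex = 9, p_9 = 5. Add edge {5,9}. Now deg[9]=0, deg[5]=1.
Step 10: smallest deg-1 vertex = 5, p_10 = 8. Add edge {5,8}. Now deg[5]=0, deg[8]=1.
Final: two remaining deg-1 vertices are 8, 12. Add edge {8,12}.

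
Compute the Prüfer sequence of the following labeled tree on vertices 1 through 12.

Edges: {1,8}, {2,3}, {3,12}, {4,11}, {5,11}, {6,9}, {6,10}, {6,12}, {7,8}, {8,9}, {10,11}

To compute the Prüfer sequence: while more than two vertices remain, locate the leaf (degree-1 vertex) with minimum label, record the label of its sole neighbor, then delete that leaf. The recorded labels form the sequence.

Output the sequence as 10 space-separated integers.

Answer: 8 3 12 11 11 8 9 6 10 6

Derivation:
Step 1: leaves = {1,2,4,5,7}. Remove smallest leaf 1, emit neighbor 8.
Step 2: leaves = {2,4,5,7}. Remove smallest leaf 2, emit neighbor 3.
Step 3: leaves = {3,4,5,7}. Remove smallest leaf 3, emit neighbor 12.
Step 4: leaves = {4,5,7,12}. Remove smallest leaf 4, emit neighbor 11.
Step 5: leaves = {5,7,12}. Remove smallest leaf 5, emit neighbor 11.
Step 6: leaves = {7,11,12}. Remove smallest leaf 7, emit neighbor 8.
Step 7: leaves = {8,11,12}. Remove smallest leaf 8, emit neighbor 9.
Step 8: leaves = {9,11,12}. Remove smallest leaf 9, emit neighbor 6.
Step 9: leaves = {11,12}. Remove smallest leaf 11, emit neighbor 10.
Step 10: leaves = {10,12}. Remove smallest leaf 10, emit neighbor 6.
Done: 2 vertices remain (6, 12). Sequence = [8 3 12 11 11 8 9 6 10 6]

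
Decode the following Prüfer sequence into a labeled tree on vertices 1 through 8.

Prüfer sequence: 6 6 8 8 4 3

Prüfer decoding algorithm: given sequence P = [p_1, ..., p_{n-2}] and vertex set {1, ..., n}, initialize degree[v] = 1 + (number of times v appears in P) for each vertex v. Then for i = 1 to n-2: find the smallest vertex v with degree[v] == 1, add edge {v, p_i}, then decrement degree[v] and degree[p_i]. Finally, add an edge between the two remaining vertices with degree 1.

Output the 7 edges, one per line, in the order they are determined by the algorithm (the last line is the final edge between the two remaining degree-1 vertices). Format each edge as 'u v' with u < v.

Answer: 1 6
2 6
5 8
6 8
4 7
3 4
3 8

Derivation:
Initial degrees: {1:1, 2:1, 3:2, 4:2, 5:1, 6:3, 7:1, 8:3}
Step 1: smallest deg-1 vertex = 1, p_1 = 6. Add edge {1,6}. Now deg[1]=0, deg[6]=2.
Step 2: smallest deg-1 vertex = 2, p_2 = 6. Add edge {2,6}. Now deg[2]=0, deg[6]=1.
Step 3: smallest deg-1 vertex = 5, p_3 = 8. Add edge {5,8}. Now deg[5]=0, deg[8]=2.
Step 4: smallest deg-1 vertex = 6, p_4 = 8. Add edge {6,8}. Now deg[6]=0, deg[8]=1.
Step 5: smallest deg-1 vertex = 7, p_5 = 4. Add edge {4,7}. Now deg[7]=0, deg[4]=1.
Step 6: smallest deg-1 vertex = 4, p_6 = 3. Add edge {3,4}. Now deg[4]=0, deg[3]=1.
Final: two remaining deg-1 vertices are 3, 8. Add edge {3,8}.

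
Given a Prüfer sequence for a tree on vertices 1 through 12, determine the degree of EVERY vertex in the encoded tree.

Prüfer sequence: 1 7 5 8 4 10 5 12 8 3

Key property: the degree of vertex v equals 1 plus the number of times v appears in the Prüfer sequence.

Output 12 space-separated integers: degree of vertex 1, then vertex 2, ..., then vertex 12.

Answer: 2 1 2 2 3 1 2 3 1 2 1 2

Derivation:
p_1 = 1: count[1] becomes 1
p_2 = 7: count[7] becomes 1
p_3 = 5: count[5] becomes 1
p_4 = 8: count[8] becomes 1
p_5 = 4: count[4] becomes 1
p_6 = 10: count[10] becomes 1
p_7 = 5: count[5] becomes 2
p_8 = 12: count[12] becomes 1
p_9 = 8: count[8] becomes 2
p_10 = 3: count[3] becomes 1
Degrees (1 + count): deg[1]=1+1=2, deg[2]=1+0=1, deg[3]=1+1=2, deg[4]=1+1=2, deg[5]=1+2=3, deg[6]=1+0=1, deg[7]=1+1=2, deg[8]=1+2=3, deg[9]=1+0=1, deg[10]=1+1=2, deg[11]=1+0=1, deg[12]=1+1=2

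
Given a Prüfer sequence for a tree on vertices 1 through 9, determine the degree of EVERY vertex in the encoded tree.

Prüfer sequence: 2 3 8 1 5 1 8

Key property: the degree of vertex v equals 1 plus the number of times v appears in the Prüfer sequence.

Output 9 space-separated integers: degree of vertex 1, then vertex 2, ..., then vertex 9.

p_1 = 2: count[2] becomes 1
p_2 = 3: count[3] becomes 1
p_3 = 8: count[8] becomes 1
p_4 = 1: count[1] becomes 1
p_5 = 5: count[5] becomes 1
p_6 = 1: count[1] becomes 2
p_7 = 8: count[8] becomes 2
Degrees (1 + count): deg[1]=1+2=3, deg[2]=1+1=2, deg[3]=1+1=2, deg[4]=1+0=1, deg[5]=1+1=2, deg[6]=1+0=1, deg[7]=1+0=1, deg[8]=1+2=3, deg[9]=1+0=1

Answer: 3 2 2 1 2 1 1 3 1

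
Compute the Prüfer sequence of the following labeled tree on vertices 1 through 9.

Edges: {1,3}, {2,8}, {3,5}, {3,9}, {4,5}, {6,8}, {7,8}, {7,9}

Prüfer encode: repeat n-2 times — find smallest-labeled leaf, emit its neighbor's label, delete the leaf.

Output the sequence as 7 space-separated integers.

Step 1: leaves = {1,2,4,6}. Remove smallest leaf 1, emit neighbor 3.
Step 2: leaves = {2,4,6}. Remove smallest leaf 2, emit neighbor 8.
Step 3: leaves = {4,6}. Remove smallest leaf 4, emit neighbor 5.
Step 4: leaves = {5,6}. Remove smallest leaf 5, emit neighbor 3.
Step 5: leaves = {3,6}. Remove smallest leaf 3, emit neighbor 9.
Step 6: leaves = {6,9}. Remove smallest leaf 6, emit neighbor 8.
Step 7: leaves = {8,9}. Remove smallest leaf 8, emit neighbor 7.
Done: 2 vertices remain (7, 9). Sequence = [3 8 5 3 9 8 7]

Answer: 3 8 5 3 9 8 7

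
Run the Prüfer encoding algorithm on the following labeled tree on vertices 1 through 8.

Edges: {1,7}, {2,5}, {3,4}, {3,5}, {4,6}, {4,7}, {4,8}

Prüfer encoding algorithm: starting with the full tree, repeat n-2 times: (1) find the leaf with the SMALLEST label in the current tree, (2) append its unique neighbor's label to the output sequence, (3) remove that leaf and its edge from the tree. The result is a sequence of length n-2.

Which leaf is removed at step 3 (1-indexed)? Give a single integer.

Step 1: current leaves = {1,2,6,8}. Remove leaf 1 (neighbor: 7).
Step 2: current leaves = {2,6,7,8}. Remove leaf 2 (neighbor: 5).
Step 3: current leaves = {5,6,7,8}. Remove leaf 5 (neighbor: 3).

Answer: 5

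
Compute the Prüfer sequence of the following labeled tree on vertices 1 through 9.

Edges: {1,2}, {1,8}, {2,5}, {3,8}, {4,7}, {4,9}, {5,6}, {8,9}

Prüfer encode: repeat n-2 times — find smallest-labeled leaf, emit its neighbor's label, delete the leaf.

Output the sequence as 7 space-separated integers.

Answer: 8 5 2 1 8 4 9

Derivation:
Step 1: leaves = {3,6,7}. Remove smallest leaf 3, emit neighbor 8.
Step 2: leaves = {6,7}. Remove smallest leaf 6, emit neighbor 5.
Step 3: leaves = {5,7}. Remove smallest leaf 5, emit neighbor 2.
Step 4: leaves = {2,7}. Remove smallest leaf 2, emit neighbor 1.
Step 5: leaves = {1,7}. Remove smallest leaf 1, emit neighbor 8.
Step 6: leaves = {7,8}. Remove smallest leaf 7, emit neighbor 4.
Step 7: leaves = {4,8}. Remove smallest leaf 4, emit neighbor 9.
Done: 2 vertices remain (8, 9). Sequence = [8 5 2 1 8 4 9]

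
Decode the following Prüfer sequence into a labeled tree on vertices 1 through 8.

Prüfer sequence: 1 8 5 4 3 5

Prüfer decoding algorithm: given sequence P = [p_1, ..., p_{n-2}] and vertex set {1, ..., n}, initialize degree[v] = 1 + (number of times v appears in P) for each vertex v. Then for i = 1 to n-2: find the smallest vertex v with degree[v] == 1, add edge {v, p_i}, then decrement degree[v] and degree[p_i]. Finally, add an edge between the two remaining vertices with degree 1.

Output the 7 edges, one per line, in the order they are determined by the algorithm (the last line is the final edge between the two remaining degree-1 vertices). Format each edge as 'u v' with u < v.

Answer: 1 2
1 8
5 6
4 7
3 4
3 5
5 8

Derivation:
Initial degrees: {1:2, 2:1, 3:2, 4:2, 5:3, 6:1, 7:1, 8:2}
Step 1: smallest deg-1 vertex = 2, p_1 = 1. Add edge {1,2}. Now deg[2]=0, deg[1]=1.
Step 2: smallest deg-1 vertex = 1, p_2 = 8. Add edge {1,8}. Now deg[1]=0, deg[8]=1.
Step 3: smallest deg-1 vertex = 6, p_3 = 5. Add edge {5,6}. Now deg[6]=0, deg[5]=2.
Step 4: smallest deg-1 vertex = 7, p_4 = 4. Add edge {4,7}. Now deg[7]=0, deg[4]=1.
Step 5: smallest deg-1 vertex = 4, p_5 = 3. Add edge {3,4}. Now deg[4]=0, deg[3]=1.
Step 6: smallest deg-1 vertex = 3, p_6 = 5. Add edge {3,5}. Now deg[3]=0, deg[5]=1.
Final: two remaining deg-1 vertices are 5, 8. Add edge {5,8}.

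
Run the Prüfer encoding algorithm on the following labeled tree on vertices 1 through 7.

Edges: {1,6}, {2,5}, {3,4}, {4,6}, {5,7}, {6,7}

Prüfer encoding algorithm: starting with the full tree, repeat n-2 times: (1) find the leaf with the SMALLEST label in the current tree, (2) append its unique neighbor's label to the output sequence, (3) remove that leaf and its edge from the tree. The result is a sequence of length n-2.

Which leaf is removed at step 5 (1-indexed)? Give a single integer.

Answer: 5

Derivation:
Step 1: current leaves = {1,2,3}. Remove leaf 1 (neighbor: 6).
Step 2: current leaves = {2,3}. Remove leaf 2 (neighbor: 5).
Step 3: current leaves = {3,5}. Remove leaf 3 (neighbor: 4).
Step 4: current leaves = {4,5}. Remove leaf 4 (neighbor: 6).
Step 5: current leaves = {5,6}. Remove leaf 5 (neighbor: 7).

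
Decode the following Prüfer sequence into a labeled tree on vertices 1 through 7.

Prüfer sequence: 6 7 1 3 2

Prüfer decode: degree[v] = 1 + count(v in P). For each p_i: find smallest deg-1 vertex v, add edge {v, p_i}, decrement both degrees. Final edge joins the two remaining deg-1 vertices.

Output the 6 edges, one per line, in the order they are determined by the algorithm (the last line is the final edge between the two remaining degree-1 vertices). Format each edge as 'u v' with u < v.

Initial degrees: {1:2, 2:2, 3:2, 4:1, 5:1, 6:2, 7:2}
Step 1: smallest deg-1 vertex = 4, p_1 = 6. Add edge {4,6}. Now deg[4]=0, deg[6]=1.
Step 2: smallest deg-1 vertex = 5, p_2 = 7. Add edge {5,7}. Now deg[5]=0, deg[7]=1.
Step 3: smallest deg-1 vertex = 6, p_3 = 1. Add edge {1,6}. Now deg[6]=0, deg[1]=1.
Step 4: smallest deg-1 vertex = 1, p_4 = 3. Add edge {1,3}. Now deg[1]=0, deg[3]=1.
Step 5: smallest deg-1 vertex = 3, p_5 = 2. Add edge {2,3}. Now deg[3]=0, deg[2]=1.
Final: two remaining deg-1 vertices are 2, 7. Add edge {2,7}.

Answer: 4 6
5 7
1 6
1 3
2 3
2 7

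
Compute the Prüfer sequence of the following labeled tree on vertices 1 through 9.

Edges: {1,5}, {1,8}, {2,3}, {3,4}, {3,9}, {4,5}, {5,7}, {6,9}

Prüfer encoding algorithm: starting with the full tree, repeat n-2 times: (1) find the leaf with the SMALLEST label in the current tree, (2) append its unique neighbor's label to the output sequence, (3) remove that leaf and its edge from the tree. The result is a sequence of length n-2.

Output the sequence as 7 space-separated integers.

Answer: 3 9 5 1 5 4 3

Derivation:
Step 1: leaves = {2,6,7,8}. Remove smallest leaf 2, emit neighbor 3.
Step 2: leaves = {6,7,8}. Remove smallest leaf 6, emit neighbor 9.
Step 3: leaves = {7,8,9}. Remove smallest leaf 7, emit neighbor 5.
Step 4: leaves = {8,9}. Remove smallest leaf 8, emit neighbor 1.
Step 5: leaves = {1,9}. Remove smallest leaf 1, emit neighbor 5.
Step 6: leaves = {5,9}. Remove smallest leaf 5, emit neighbor 4.
Step 7: leaves = {4,9}. Remove smallest leaf 4, emit neighbor 3.
Done: 2 vertices remain (3, 9). Sequence = [3 9 5 1 5 4 3]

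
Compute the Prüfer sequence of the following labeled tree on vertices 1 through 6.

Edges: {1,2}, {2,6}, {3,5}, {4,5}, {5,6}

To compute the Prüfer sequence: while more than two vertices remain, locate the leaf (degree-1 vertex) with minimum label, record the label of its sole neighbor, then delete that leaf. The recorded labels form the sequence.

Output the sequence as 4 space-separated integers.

Answer: 2 6 5 5

Derivation:
Step 1: leaves = {1,3,4}. Remove smallest leaf 1, emit neighbor 2.
Step 2: leaves = {2,3,4}. Remove smallest leaf 2, emit neighbor 6.
Step 3: leaves = {3,4,6}. Remove smallest leaf 3, emit neighbor 5.
Step 4: leaves = {4,6}. Remove smallest leaf 4, emit neighbor 5.
Done: 2 vertices remain (5, 6). Sequence = [2 6 5 5]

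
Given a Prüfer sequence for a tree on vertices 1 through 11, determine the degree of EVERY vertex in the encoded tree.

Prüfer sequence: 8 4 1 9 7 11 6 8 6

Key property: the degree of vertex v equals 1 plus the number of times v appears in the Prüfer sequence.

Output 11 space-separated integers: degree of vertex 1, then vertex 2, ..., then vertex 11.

p_1 = 8: count[8] becomes 1
p_2 = 4: count[4] becomes 1
p_3 = 1: count[1] becomes 1
p_4 = 9: count[9] becomes 1
p_5 = 7: count[7] becomes 1
p_6 = 11: count[11] becomes 1
p_7 = 6: count[6] becomes 1
p_8 = 8: count[8] becomes 2
p_9 = 6: count[6] becomes 2
Degrees (1 + count): deg[1]=1+1=2, deg[2]=1+0=1, deg[3]=1+0=1, deg[4]=1+1=2, deg[5]=1+0=1, deg[6]=1+2=3, deg[7]=1+1=2, deg[8]=1+2=3, deg[9]=1+1=2, deg[10]=1+0=1, deg[11]=1+1=2

Answer: 2 1 1 2 1 3 2 3 2 1 2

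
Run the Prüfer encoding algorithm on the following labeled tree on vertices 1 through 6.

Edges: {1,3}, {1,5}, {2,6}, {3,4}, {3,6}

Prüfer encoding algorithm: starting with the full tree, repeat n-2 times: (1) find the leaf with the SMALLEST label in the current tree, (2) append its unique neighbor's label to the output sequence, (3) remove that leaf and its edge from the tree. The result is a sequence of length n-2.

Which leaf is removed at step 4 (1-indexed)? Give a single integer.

Answer: 1

Derivation:
Step 1: current leaves = {2,4,5}. Remove leaf 2 (neighbor: 6).
Step 2: current leaves = {4,5,6}. Remove leaf 4 (neighbor: 3).
Step 3: current leaves = {5,6}. Remove leaf 5 (neighbor: 1).
Step 4: current leaves = {1,6}. Remove leaf 1 (neighbor: 3).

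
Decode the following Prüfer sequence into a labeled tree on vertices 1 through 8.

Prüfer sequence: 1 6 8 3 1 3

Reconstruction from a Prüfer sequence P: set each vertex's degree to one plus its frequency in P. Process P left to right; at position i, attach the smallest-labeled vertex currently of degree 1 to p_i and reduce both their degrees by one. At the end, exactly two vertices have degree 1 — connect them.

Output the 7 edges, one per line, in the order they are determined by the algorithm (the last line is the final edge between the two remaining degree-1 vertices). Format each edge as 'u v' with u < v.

Answer: 1 2
4 6
5 8
3 6
1 7
1 3
3 8

Derivation:
Initial degrees: {1:3, 2:1, 3:3, 4:1, 5:1, 6:2, 7:1, 8:2}
Step 1: smallest deg-1 vertex = 2, p_1 = 1. Add edge {1,2}. Now deg[2]=0, deg[1]=2.
Step 2: smallest deg-1 vertex = 4, p_2 = 6. Add edge {4,6}. Now deg[4]=0, deg[6]=1.
Step 3: smallest deg-1 vertex = 5, p_3 = 8. Add edge {5,8}. Now deg[5]=0, deg[8]=1.
Step 4: smallest deg-1 vertex = 6, p_4 = 3. Add edge {3,6}. Now deg[6]=0, deg[3]=2.
Step 5: smallest deg-1 vertex = 7, p_5 = 1. Add edge {1,7}. Now deg[7]=0, deg[1]=1.
Step 6: smallest deg-1 vertex = 1, p_6 = 3. Add edge {1,3}. Now deg[1]=0, deg[3]=1.
Final: two remaining deg-1 vertices are 3, 8. Add edge {3,8}.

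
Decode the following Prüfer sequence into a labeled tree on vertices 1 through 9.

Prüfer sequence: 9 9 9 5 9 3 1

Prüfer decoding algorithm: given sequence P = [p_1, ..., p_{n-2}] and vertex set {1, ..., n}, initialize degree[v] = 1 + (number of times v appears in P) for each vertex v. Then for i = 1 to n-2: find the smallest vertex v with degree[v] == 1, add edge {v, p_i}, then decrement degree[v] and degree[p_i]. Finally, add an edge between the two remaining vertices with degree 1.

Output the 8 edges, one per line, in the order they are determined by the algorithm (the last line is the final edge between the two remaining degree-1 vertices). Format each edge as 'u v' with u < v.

Answer: 2 9
4 9
6 9
5 7
5 9
3 8
1 3
1 9

Derivation:
Initial degrees: {1:2, 2:1, 3:2, 4:1, 5:2, 6:1, 7:1, 8:1, 9:5}
Step 1: smallest deg-1 vertex = 2, p_1 = 9. Add edge {2,9}. Now deg[2]=0, deg[9]=4.
Step 2: smallest deg-1 vertex = 4, p_2 = 9. Add edge {4,9}. Now deg[4]=0, deg[9]=3.
Step 3: smallest deg-1 vertex = 6, p_3 = 9. Add edge {6,9}. Now deg[6]=0, deg[9]=2.
Step 4: smallest deg-1 vertex = 7, p_4 = 5. Add edge {5,7}. Now deg[7]=0, deg[5]=1.
Step 5: smallest deg-1 vertex = 5, p_5 = 9. Add edge {5,9}. Now deg[5]=0, deg[9]=1.
Step 6: smallest deg-1 vertex = 8, p_6 = 3. Add edge {3,8}. Now deg[8]=0, deg[3]=1.
Step 7: smallest deg-1 vertex = 3, p_7 = 1. Add edge {1,3}. Now deg[3]=0, deg[1]=1.
Final: two remaining deg-1 vertices are 1, 9. Add edge {1,9}.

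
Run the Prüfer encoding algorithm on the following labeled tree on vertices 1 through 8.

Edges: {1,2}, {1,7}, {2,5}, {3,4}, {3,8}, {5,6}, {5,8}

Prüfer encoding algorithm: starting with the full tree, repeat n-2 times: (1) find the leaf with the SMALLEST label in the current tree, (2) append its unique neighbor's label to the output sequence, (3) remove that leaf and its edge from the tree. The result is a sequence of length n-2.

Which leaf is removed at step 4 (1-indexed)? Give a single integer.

Step 1: current leaves = {4,6,7}. Remove leaf 4 (neighbor: 3).
Step 2: current leaves = {3,6,7}. Remove leaf 3 (neighbor: 8).
Step 3: current leaves = {6,7,8}. Remove leaf 6 (neighbor: 5).
Step 4: current leaves = {7,8}. Remove leaf 7 (neighbor: 1).

Answer: 7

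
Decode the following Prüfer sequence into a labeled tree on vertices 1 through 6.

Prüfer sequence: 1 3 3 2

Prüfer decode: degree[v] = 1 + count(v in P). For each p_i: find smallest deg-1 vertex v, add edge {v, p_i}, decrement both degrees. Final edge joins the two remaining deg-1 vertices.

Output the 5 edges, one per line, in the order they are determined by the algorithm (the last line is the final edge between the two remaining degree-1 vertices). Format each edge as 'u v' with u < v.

Initial degrees: {1:2, 2:2, 3:3, 4:1, 5:1, 6:1}
Step 1: smallest deg-1 vertex = 4, p_1 = 1. Add edge {1,4}. Now deg[4]=0, deg[1]=1.
Step 2: smallest deg-1 vertex = 1, p_2 = 3. Add edge {1,3}. Now deg[1]=0, deg[3]=2.
Step 3: smallest deg-1 vertex = 5, p_3 = 3. Add edge {3,5}. Now deg[5]=0, deg[3]=1.
Step 4: smallest deg-1 vertex = 3, p_4 = 2. Add edge {2,3}. Now deg[3]=0, deg[2]=1.
Final: two remaining deg-1 vertices are 2, 6. Add edge {2,6}.

Answer: 1 4
1 3
3 5
2 3
2 6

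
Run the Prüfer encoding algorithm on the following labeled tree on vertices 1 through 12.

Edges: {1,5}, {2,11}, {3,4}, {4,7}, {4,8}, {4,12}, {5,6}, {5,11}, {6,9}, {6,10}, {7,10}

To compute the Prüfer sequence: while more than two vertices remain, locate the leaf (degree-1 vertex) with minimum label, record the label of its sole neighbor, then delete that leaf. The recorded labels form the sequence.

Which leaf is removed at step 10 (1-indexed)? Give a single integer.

Step 1: current leaves = {1,2,3,8,9,12}. Remove leaf 1 (neighbor: 5).
Step 2: current leaves = {2,3,8,9,12}. Remove leaf 2 (neighbor: 11).
Step 3: current leaves = {3,8,9,11,12}. Remove leaf 3 (neighbor: 4).
Step 4: current leaves = {8,9,11,12}. Remove leaf 8 (neighbor: 4).
Step 5: current leaves = {9,11,12}. Remove leaf 9 (neighbor: 6).
Step 6: current leaves = {11,12}. Remove leaf 11 (neighbor: 5).
Step 7: current leaves = {5,12}. Remove leaf 5 (neighbor: 6).
Step 8: current leaves = {6,12}. Remove leaf 6 (neighbor: 10).
Step 9: current leaves = {10,12}. Remove leaf 10 (neighbor: 7).
Step 10: current leaves = {7,12}. Remove leaf 7 (neighbor: 4).

Answer: 7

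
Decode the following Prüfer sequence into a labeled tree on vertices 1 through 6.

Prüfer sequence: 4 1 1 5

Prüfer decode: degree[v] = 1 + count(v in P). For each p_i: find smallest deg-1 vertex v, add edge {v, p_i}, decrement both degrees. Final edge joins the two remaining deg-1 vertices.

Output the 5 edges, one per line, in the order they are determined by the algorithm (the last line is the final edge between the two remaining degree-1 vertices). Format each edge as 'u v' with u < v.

Answer: 2 4
1 3
1 4
1 5
5 6

Derivation:
Initial degrees: {1:3, 2:1, 3:1, 4:2, 5:2, 6:1}
Step 1: smallest deg-1 vertex = 2, p_1 = 4. Add edge {2,4}. Now deg[2]=0, deg[4]=1.
Step 2: smallest deg-1 vertex = 3, p_2 = 1. Add edge {1,3}. Now deg[3]=0, deg[1]=2.
Step 3: smallest deg-1 vertex = 4, p_3 = 1. Add edge {1,4}. Now deg[4]=0, deg[1]=1.
Step 4: smallest deg-1 vertex = 1, p_4 = 5. Add edge {1,5}. Now deg[1]=0, deg[5]=1.
Final: two remaining deg-1 vertices are 5, 6. Add edge {5,6}.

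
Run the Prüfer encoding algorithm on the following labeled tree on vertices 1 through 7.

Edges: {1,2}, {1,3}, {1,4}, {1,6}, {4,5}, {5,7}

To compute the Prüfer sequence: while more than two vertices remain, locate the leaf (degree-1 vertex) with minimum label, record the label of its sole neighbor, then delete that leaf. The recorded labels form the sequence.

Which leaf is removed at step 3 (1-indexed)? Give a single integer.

Answer: 6

Derivation:
Step 1: current leaves = {2,3,6,7}. Remove leaf 2 (neighbor: 1).
Step 2: current leaves = {3,6,7}. Remove leaf 3 (neighbor: 1).
Step 3: current leaves = {6,7}. Remove leaf 6 (neighbor: 1).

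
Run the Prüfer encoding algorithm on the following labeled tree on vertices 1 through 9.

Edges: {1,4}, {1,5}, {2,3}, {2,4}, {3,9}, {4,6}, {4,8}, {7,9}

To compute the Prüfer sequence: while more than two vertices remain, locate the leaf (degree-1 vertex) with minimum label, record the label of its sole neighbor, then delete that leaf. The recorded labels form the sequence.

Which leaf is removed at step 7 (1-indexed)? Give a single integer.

Answer: 2

Derivation:
Step 1: current leaves = {5,6,7,8}. Remove leaf 5 (neighbor: 1).
Step 2: current leaves = {1,6,7,8}. Remove leaf 1 (neighbor: 4).
Step 3: current leaves = {6,7,8}. Remove leaf 6 (neighbor: 4).
Step 4: current leaves = {7,8}. Remove leaf 7 (neighbor: 9).
Step 5: current leaves = {8,9}. Remove leaf 8 (neighbor: 4).
Step 6: current leaves = {4,9}. Remove leaf 4 (neighbor: 2).
Step 7: current leaves = {2,9}. Remove leaf 2 (neighbor: 3).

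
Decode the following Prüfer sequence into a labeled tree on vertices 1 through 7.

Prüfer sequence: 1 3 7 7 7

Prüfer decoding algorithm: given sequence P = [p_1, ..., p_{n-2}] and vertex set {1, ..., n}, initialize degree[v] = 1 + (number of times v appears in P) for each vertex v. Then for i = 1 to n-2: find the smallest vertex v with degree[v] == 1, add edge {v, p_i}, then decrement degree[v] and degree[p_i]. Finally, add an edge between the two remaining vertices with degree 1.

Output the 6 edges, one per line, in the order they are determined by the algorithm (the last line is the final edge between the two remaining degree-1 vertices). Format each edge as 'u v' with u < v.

Initial degrees: {1:2, 2:1, 3:2, 4:1, 5:1, 6:1, 7:4}
Step 1: smallest deg-1 vertex = 2, p_1 = 1. Add edge {1,2}. Now deg[2]=0, deg[1]=1.
Step 2: smallest deg-1 vertex = 1, p_2 = 3. Add edge {1,3}. Now deg[1]=0, deg[3]=1.
Step 3: smallest deg-1 vertex = 3, p_3 = 7. Add edge {3,7}. Now deg[3]=0, deg[7]=3.
Step 4: smallest deg-1 vertex = 4, p_4 = 7. Add edge {4,7}. Now deg[4]=0, deg[7]=2.
Step 5: smallest deg-1 vertex = 5, p_5 = 7. Add edge {5,7}. Now deg[5]=0, deg[7]=1.
Final: two remaining deg-1 vertices are 6, 7. Add edge {6,7}.

Answer: 1 2
1 3
3 7
4 7
5 7
6 7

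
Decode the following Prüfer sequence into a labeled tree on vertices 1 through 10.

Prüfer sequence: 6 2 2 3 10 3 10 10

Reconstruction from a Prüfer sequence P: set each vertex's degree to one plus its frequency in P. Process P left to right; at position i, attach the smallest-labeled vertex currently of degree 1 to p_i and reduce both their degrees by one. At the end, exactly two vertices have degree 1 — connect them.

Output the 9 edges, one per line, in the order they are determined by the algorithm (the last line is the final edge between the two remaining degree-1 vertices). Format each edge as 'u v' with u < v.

Initial degrees: {1:1, 2:3, 3:3, 4:1, 5:1, 6:2, 7:1, 8:1, 9:1, 10:4}
Step 1: smallest deg-1 vertex = 1, p_1 = 6. Add edge {1,6}. Now deg[1]=0, deg[6]=1.
Step 2: smallest deg-1 vertex = 4, p_2 = 2. Add edge {2,4}. Now deg[4]=0, deg[2]=2.
Step 3: smallest deg-1 vertex = 5, p_3 = 2. Add edge {2,5}. Now deg[5]=0, deg[2]=1.
Step 4: smallest deg-1 vertex = 2, p_4 = 3. Add edge {2,3}. Now deg[2]=0, deg[3]=2.
Step 5: smallest deg-1 vertex = 6, p_5 = 10. Add edge {6,10}. Now deg[6]=0, deg[10]=3.
Step 6: smallest deg-1 vertex = 7, p_6 = 3. Add edge {3,7}. Now deg[7]=0, deg[3]=1.
Step 7: smallest deg-1 vertex = 3, p_7 = 10. Add edge {3,10}. Now deg[3]=0, deg[10]=2.
Step 8: smallest deg-1 vertex = 8, p_8 = 10. Add edge {8,10}. Now deg[8]=0, deg[10]=1.
Final: two remaining deg-1 vertices are 9, 10. Add edge {9,10}.

Answer: 1 6
2 4
2 5
2 3
6 10
3 7
3 10
8 10
9 10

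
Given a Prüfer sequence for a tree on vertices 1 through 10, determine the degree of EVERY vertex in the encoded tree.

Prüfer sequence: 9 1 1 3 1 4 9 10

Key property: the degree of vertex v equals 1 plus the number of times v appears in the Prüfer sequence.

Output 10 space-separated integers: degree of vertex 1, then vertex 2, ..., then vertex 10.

p_1 = 9: count[9] becomes 1
p_2 = 1: count[1] becomes 1
p_3 = 1: count[1] becomes 2
p_4 = 3: count[3] becomes 1
p_5 = 1: count[1] becomes 3
p_6 = 4: count[4] becomes 1
p_7 = 9: count[9] becomes 2
p_8 = 10: count[10] becomes 1
Degrees (1 + count): deg[1]=1+3=4, deg[2]=1+0=1, deg[3]=1+1=2, deg[4]=1+1=2, deg[5]=1+0=1, deg[6]=1+0=1, deg[7]=1+0=1, deg[8]=1+0=1, deg[9]=1+2=3, deg[10]=1+1=2

Answer: 4 1 2 2 1 1 1 1 3 2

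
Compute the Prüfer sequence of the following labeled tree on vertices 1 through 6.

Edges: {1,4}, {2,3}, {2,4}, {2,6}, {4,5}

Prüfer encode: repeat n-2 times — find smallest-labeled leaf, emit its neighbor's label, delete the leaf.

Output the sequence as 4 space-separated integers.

Answer: 4 2 4 2

Derivation:
Step 1: leaves = {1,3,5,6}. Remove smallest leaf 1, emit neighbor 4.
Step 2: leaves = {3,5,6}. Remove smallest leaf 3, emit neighbor 2.
Step 3: leaves = {5,6}. Remove smallest leaf 5, emit neighbor 4.
Step 4: leaves = {4,6}. Remove smallest leaf 4, emit neighbor 2.
Done: 2 vertices remain (2, 6). Sequence = [4 2 4 2]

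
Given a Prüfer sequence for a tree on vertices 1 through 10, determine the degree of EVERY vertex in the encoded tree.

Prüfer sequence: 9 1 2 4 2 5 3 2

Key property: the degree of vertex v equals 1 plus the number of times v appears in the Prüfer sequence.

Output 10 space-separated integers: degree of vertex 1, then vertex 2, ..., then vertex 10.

p_1 = 9: count[9] becomes 1
p_2 = 1: count[1] becomes 1
p_3 = 2: count[2] becomes 1
p_4 = 4: count[4] becomes 1
p_5 = 2: count[2] becomes 2
p_6 = 5: count[5] becomes 1
p_7 = 3: count[3] becomes 1
p_8 = 2: count[2] becomes 3
Degrees (1 + count): deg[1]=1+1=2, deg[2]=1+3=4, deg[3]=1+1=2, deg[4]=1+1=2, deg[5]=1+1=2, deg[6]=1+0=1, deg[7]=1+0=1, deg[8]=1+0=1, deg[9]=1+1=2, deg[10]=1+0=1

Answer: 2 4 2 2 2 1 1 1 2 1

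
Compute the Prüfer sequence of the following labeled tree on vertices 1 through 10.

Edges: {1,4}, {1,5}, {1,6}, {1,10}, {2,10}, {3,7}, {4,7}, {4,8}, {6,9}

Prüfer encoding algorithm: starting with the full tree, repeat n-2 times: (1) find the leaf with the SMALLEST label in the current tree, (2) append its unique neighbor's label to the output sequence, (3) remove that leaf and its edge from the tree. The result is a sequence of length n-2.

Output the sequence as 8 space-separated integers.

Step 1: leaves = {2,3,5,8,9}. Remove smallest leaf 2, emit neighbor 10.
Step 2: leaves = {3,5,8,9,10}. Remove smallest leaf 3, emit neighbor 7.
Step 3: leaves = {5,7,8,9,10}. Remove smallest leaf 5, emit neighbor 1.
Step 4: leaves = {7,8,9,10}. Remove smallest leaf 7, emit neighbor 4.
Step 5: leaves = {8,9,10}. Remove smallest leaf 8, emit neighbor 4.
Step 6: leaves = {4,9,10}. Remove smallest leaf 4, emit neighbor 1.
Step 7: leaves = {9,10}. Remove smallest leaf 9, emit neighbor 6.
Step 8: leaves = {6,10}. Remove smallest leaf 6, emit neighbor 1.
Done: 2 vertices remain (1, 10). Sequence = [10 7 1 4 4 1 6 1]

Answer: 10 7 1 4 4 1 6 1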